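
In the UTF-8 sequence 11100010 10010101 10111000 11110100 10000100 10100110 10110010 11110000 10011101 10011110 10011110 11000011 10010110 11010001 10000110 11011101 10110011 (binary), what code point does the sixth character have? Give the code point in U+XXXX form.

U+0773

Offset 0: leading byte 0xE2 = 11100010 → 3-byte char #1 = E2 95 B8.
Offset 3: leading byte 0xF4 = 11110100 → 4-byte char #2 = F4 84 A6 B2.
Offset 7: leading byte 0xF0 = 11110000 → 4-byte char #3 = F0 9D 9E 9E.
Offset 11: leading byte 0xC3 = 11000011 → 2-byte char #4 = C3 96.
Offset 13: leading byte 0xD1 = 11010001 → 2-byte char #5 = D1 86.
Offset 15: leading byte 0xDD = 11011101 → 2-byte char #6 = DD B3.
Leading byte 0xDD = 11011101 matches 110xxxxx → 2-byte sequence.
Byte 1: 0xDD = 11011101, payload 11101 (5 bits).
Byte 2: 0xB3 = 10110011 (10xxxxxx ✓), payload 110011.
Concatenate: 11101110011 = 0x773 (11 bits → U+0773).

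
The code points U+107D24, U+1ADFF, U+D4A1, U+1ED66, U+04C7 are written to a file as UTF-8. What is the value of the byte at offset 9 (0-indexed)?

U+107D24 → 4-byte form F4 87 B4 A4 at offsets 0–3.
U+1ADFF → 4-byte form F0 9A B7 BF at offsets 4–7.
U+D4A1 → 3-byte form ED 92 A1 at offsets 8–10.
Offset 9 falls in char 3's range; it's byte 2 of ED 92 A1 = 0x92.

0x92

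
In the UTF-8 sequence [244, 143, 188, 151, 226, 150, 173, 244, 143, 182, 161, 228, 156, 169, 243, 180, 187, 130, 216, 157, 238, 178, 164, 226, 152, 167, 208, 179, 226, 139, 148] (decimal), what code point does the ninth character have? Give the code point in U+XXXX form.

U+0433

Offset 0: leading byte 0xF4 = 11110100 → 4-byte char #1 = F4 8F BC 97.
Offset 4: leading byte 0xE2 = 11100010 → 3-byte char #2 = E2 96 AD.
Offset 7: leading byte 0xF4 = 11110100 → 4-byte char #3 = F4 8F B6 A1.
Offset 11: leading byte 0xE4 = 11100100 → 3-byte char #4 = E4 9C A9.
Offset 14: leading byte 0xF3 = 11110011 → 4-byte char #5 = F3 B4 BB 82.
Offset 18: leading byte 0xD8 = 11011000 → 2-byte char #6 = D8 9D.
Offset 20: leading byte 0xEE = 11101110 → 3-byte char #7 = EE B2 A4.
Offset 23: leading byte 0xE2 = 11100010 → 3-byte char #8 = E2 98 A7.
Offset 26: leading byte 0xD0 = 11010000 → 2-byte char #9 = D0 B3.
Leading byte 0xD0 = 11010000 matches 110xxxxx → 2-byte sequence.
Byte 1: 0xD0 = 11010000, payload 10000 (5 bits).
Byte 2: 0xB3 = 10110011 (10xxxxxx ✓), payload 110011.
Concatenate: 10000110011 = 0x433 (11 bits → U+0433).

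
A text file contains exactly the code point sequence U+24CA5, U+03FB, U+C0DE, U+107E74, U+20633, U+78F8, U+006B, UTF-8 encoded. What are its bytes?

U+24CA5: 4-byte form → F0 A4 B2 A5.
U+03FB: 2-byte form → CF BB.
U+C0DE: 3-byte form → EC 83 9E.
U+107E74: 4-byte form → F4 87 B9 B4.
U+20633: 4-byte form → F0 A0 98 B3.
U+78F8: 3-byte form → E7 A3 B8.
U+006B: 1-byte form → 6B.
Concatenated (21 bytes): F0 A4 B2 A5 CF BB EC 83 9E F4 87 B9 B4 F0 A0 98 B3 E7 A3 B8 6B.

F0 A4 B2 A5 CF BB EC 83 9E F4 87 B9 B4 F0 A0 98 B3 E7 A3 B8 6B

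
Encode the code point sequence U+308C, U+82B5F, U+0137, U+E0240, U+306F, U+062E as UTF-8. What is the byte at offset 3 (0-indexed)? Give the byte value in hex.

U+308C → 3-byte form E3 82 8C at offsets 0–2.
U+82B5F → 4-byte form F2 82 AD 9F at offsets 3–6.
Offset 3 falls in char 2's range; it's byte 1 of F2 82 AD 9F = 0xF2.

0xF2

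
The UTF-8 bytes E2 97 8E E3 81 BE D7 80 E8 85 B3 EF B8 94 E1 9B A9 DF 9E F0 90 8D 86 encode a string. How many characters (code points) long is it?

8

Byte at offset 0: 0xE2 = 11100010 → 3-byte char (#1). Advance 3.
Byte at offset 3: 0xE3 = 11100011 → 3-byte char (#2). Advance 3.
Byte at offset 6: 0xD7 = 11010111 → 2-byte char (#3). Advance 2.
Byte at offset 8: 0xE8 = 11101000 → 3-byte char (#4). Advance 3.
Byte at offset 11: 0xEF = 11101111 → 3-byte char (#5). Advance 3.
Byte at offset 14: 0xE1 = 11100001 → 3-byte char (#6). Advance 3.
Byte at offset 17: 0xDF = 11011111 → 2-byte char (#7). Advance 2.
Byte at offset 19: 0xF0 = 11110000 → 4-byte char (#8). Advance 4.
Reached end at offset 23 after 8 code points.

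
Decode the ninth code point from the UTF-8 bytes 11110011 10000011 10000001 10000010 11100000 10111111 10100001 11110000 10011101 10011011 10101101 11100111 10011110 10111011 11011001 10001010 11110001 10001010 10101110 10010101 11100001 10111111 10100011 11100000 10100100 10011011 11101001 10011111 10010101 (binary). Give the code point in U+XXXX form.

U+97D5

Offset 0: leading byte 0xF3 = 11110011 → 4-byte char #1 = F3 83 81 82.
Offset 4: leading byte 0xE0 = 11100000 → 3-byte char #2 = E0 BF A1.
Offset 7: leading byte 0xF0 = 11110000 → 4-byte char #3 = F0 9D 9B AD.
Offset 11: leading byte 0xE7 = 11100111 → 3-byte char #4 = E7 9E BB.
Offset 14: leading byte 0xD9 = 11011001 → 2-byte char #5 = D9 8A.
Offset 16: leading byte 0xF1 = 11110001 → 4-byte char #6 = F1 8A AE 95.
Offset 20: leading byte 0xE1 = 11100001 → 3-byte char #7 = E1 BF A3.
Offset 23: leading byte 0xE0 = 11100000 → 3-byte char #8 = E0 A4 9B.
Offset 26: leading byte 0xE9 = 11101001 → 3-byte char #9 = E9 9F 95.
Leading byte 0xE9 = 11101001 matches 1110xxxx → 3-byte sequence.
Byte 1: 0xE9 = 11101001, payload 1001 (4 bits).
Byte 2: 0x9F = 10011111 (10xxxxxx ✓), payload 011111.
Byte 3: 0x95 = 10010101 (10xxxxxx ✓), payload 010101.
Concatenate: 1001011111010101 = 0x97D5 (16 bits → U+97D5).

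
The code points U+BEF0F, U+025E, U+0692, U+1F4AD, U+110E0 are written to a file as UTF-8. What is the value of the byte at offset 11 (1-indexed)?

0x92

1-indexed offset 11 is 0-indexed offset 10.
U+BEF0F → 4-byte form F2 BE BC 8F at offsets 0–3.
U+025E → 2-byte form C9 9E at offsets 4–5.
U+0692 → 2-byte form DA 92 at offsets 6–7.
U+1F4AD → 4-byte form F0 9F 92 AD at offsets 8–11.
Offset 10 falls in char 4's range; it's byte 3 of F0 9F 92 AD = 0x92.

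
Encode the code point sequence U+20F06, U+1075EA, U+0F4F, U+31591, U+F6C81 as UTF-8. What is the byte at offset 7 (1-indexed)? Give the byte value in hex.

0x97

1-indexed offset 7 is 0-indexed offset 6.
U+20F06 → 4-byte form F0 A0 BC 86 at offsets 0–3.
U+1075EA → 4-byte form F4 87 97 AA at offsets 4–7.
Offset 6 falls in char 2's range; it's byte 3 of F4 87 97 AA = 0x97.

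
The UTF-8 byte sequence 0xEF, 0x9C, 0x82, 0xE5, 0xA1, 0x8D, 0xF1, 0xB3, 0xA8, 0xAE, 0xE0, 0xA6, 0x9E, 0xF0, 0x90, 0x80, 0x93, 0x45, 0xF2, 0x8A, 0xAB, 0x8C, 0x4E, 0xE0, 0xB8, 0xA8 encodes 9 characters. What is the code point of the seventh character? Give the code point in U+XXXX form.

Offset 0: leading byte 0xEF = 11101111 → 3-byte char #1 = EF 9C 82.
Offset 3: leading byte 0xE5 = 11100101 → 3-byte char #2 = E5 A1 8D.
Offset 6: leading byte 0xF1 = 11110001 → 4-byte char #3 = F1 B3 A8 AE.
Offset 10: leading byte 0xE0 = 11100000 → 3-byte char #4 = E0 A6 9E.
Offset 13: leading byte 0xF0 = 11110000 → 4-byte char #5 = F0 90 80 93.
Offset 17: leading byte 0x45 = 01000101 → 1-byte char #6 = 45.
Offset 18: leading byte 0xF2 = 11110010 → 4-byte char #7 = F2 8A AB 8C.
Leading byte 0xF2 = 11110010 matches 11110xxx → 4-byte sequence.
Byte 1: 0xF2 = 11110010, payload 010 (3 bits).
Byte 2: 0x8A = 10001010 (10xxxxxx ✓), payload 001010.
Byte 3: 0xAB = 10101011 (10xxxxxx ✓), payload 101011.
Byte 4: 0x8C = 10001100 (10xxxxxx ✓), payload 001100.
Concatenate: 010001010101011001100 = 0x8AACC (21 bits → U+8AACC).

U+8AACC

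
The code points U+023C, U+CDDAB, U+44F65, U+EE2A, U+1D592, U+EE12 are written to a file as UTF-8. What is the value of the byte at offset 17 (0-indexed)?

0xEE

U+023C → 2-byte form C8 BC at offsets 0–1.
U+CDDAB → 4-byte form F3 8D B6 AB at offsets 2–5.
U+44F65 → 4-byte form F1 84 BD A5 at offsets 6–9.
U+EE2A → 3-byte form EE B8 AA at offsets 10–12.
U+1D592 → 4-byte form F0 9D 96 92 at offsets 13–16.
U+EE12 → 3-byte form EE B8 92 at offsets 17–19.
Offset 17 falls in char 6's range; it's byte 1 of EE B8 92 = 0xEE.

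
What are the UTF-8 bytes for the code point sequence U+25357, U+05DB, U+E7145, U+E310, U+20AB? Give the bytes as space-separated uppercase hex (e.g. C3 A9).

F0 A5 8D 97 D7 9B F3 A7 85 85 EE 8C 90 E2 82 AB

U+25357: 4-byte form → F0 A5 8D 97.
U+05DB: 2-byte form → D7 9B.
U+E7145: 4-byte form → F3 A7 85 85.
U+E310: 3-byte form → EE 8C 90.
U+20AB: 3-byte form → E2 82 AB.
Concatenated (16 bytes): F0 A5 8D 97 D7 9B F3 A7 85 85 EE 8C 90 E2 82 AB.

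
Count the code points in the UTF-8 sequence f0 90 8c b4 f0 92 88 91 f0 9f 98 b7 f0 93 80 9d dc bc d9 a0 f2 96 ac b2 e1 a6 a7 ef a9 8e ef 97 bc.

Byte at offset 0: 0xF0 = 11110000 → 4-byte char (#1). Advance 4.
Byte at offset 4: 0xF0 = 11110000 → 4-byte char (#2). Advance 4.
Byte at offset 8: 0xF0 = 11110000 → 4-byte char (#3). Advance 4.
Byte at offset 12: 0xF0 = 11110000 → 4-byte char (#4). Advance 4.
Byte at offset 16: 0xDC = 11011100 → 2-byte char (#5). Advance 2.
Byte at offset 18: 0xD9 = 11011001 → 2-byte char (#6). Advance 2.
Byte at offset 20: 0xF2 = 11110010 → 4-byte char (#7). Advance 4.
Byte at offset 24: 0xE1 = 11100001 → 3-byte char (#8). Advance 3.
Byte at offset 27: 0xEF = 11101111 → 3-byte char (#9). Advance 3.
Byte at offset 30: 0xEF = 11101111 → 3-byte char (#10). Advance 3.
Reached end at offset 33 after 10 code points.

10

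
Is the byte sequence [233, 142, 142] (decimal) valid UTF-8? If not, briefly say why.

Leading byte 0xE9 = 11101001 → 3-byte form.
Continuation bytes 0x8E=10001110, 0x8E=10001110 all match 10xxxxxx.
Decoded value 0x938E is ≥ 0x800 (shortest form) and not a surrogate.

valid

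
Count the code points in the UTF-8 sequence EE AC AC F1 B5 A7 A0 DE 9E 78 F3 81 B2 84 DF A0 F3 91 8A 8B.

7

Byte at offset 0: 0xEE = 11101110 → 3-byte char (#1). Advance 3.
Byte at offset 3: 0xF1 = 11110001 → 4-byte char (#2). Advance 4.
Byte at offset 7: 0xDE = 11011110 → 2-byte char (#3). Advance 2.
Byte at offset 9: 0x78 = 01111000 → 1-byte char (#4). Advance 1.
Byte at offset 10: 0xF3 = 11110011 → 4-byte char (#5). Advance 4.
Byte at offset 14: 0xDF = 11011111 → 2-byte char (#6). Advance 2.
Byte at offset 16: 0xF3 = 11110011 → 4-byte char (#7). Advance 4.
Reached end at offset 20 after 7 code points.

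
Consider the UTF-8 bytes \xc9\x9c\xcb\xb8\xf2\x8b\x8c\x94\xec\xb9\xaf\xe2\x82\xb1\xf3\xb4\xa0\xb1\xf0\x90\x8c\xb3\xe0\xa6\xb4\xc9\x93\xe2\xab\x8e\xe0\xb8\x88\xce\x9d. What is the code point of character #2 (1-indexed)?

U+02F8

Offset 0: leading byte 0xC9 = 11001001 → 2-byte char #1 = C9 9C.
Offset 2: leading byte 0xCB = 11001011 → 2-byte char #2 = CB B8.
Leading byte 0xCB = 11001011 matches 110xxxxx → 2-byte sequence.
Byte 1: 0xCB = 11001011, payload 01011 (5 bits).
Byte 2: 0xB8 = 10111000 (10xxxxxx ✓), payload 111000.
Concatenate: 01011111000 = 0x2F8 (11 bits → U+02F8).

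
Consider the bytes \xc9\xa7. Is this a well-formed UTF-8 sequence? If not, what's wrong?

Leading byte 0xC9 = 11001001 → 2-byte form.
Continuation bytes 0xA7=10100111 all match 10xxxxxx.
Decoded value 0x267 is ≥ 0x80 (shortest form) and not a surrogate.

valid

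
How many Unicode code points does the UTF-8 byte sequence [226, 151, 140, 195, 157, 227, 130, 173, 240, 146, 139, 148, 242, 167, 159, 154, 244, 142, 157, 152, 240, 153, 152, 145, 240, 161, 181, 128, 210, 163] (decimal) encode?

9

Byte at offset 0: 0xE2 = 11100010 → 3-byte char (#1). Advance 3.
Byte at offset 3: 0xC3 = 11000011 → 2-byte char (#2). Advance 2.
Byte at offset 5: 0xE3 = 11100011 → 3-byte char (#3). Advance 3.
Byte at offset 8: 0xF0 = 11110000 → 4-byte char (#4). Advance 4.
Byte at offset 12: 0xF2 = 11110010 → 4-byte char (#5). Advance 4.
Byte at offset 16: 0xF4 = 11110100 → 4-byte char (#6). Advance 4.
Byte at offset 20: 0xF0 = 11110000 → 4-byte char (#7). Advance 4.
Byte at offset 24: 0xF0 = 11110000 → 4-byte char (#8). Advance 4.
Byte at offset 28: 0xD2 = 11010010 → 2-byte char (#9). Advance 2.
Reached end at offset 30 after 9 code points.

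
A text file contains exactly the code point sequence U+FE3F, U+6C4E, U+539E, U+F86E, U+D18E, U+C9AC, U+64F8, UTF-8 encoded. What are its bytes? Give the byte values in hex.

EF B8 BF E6 B1 8E E5 8E 9E EF A1 AE ED 86 8E EC A6 AC E6 93 B8

U+FE3F: 3-byte form → EF B8 BF.
U+6C4E: 3-byte form → E6 B1 8E.
U+539E: 3-byte form → E5 8E 9E.
U+F86E: 3-byte form → EF A1 AE.
U+D18E: 3-byte form → ED 86 8E.
U+C9AC: 3-byte form → EC A6 AC.
U+64F8: 3-byte form → E6 93 B8.
Concatenated (21 bytes): EF B8 BF E6 B1 8E E5 8E 9E EF A1 AE ED 86 8E EC A6 AC E6 93 B8.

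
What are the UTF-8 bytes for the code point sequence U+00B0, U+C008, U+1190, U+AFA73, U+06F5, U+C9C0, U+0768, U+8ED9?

C2 B0 EC 80 88 E1 86 90 F2 AF A9 B3 DB B5 EC A7 80 DD A8 E8 BB 99

U+00B0: 2-byte form → C2 B0.
U+C008: 3-byte form → EC 80 88.
U+1190: 3-byte form → E1 86 90.
U+AFA73: 4-byte form → F2 AF A9 B3.
U+06F5: 2-byte form → DB B5.
U+C9C0: 3-byte form → EC A7 80.
U+0768: 2-byte form → DD A8.
U+8ED9: 3-byte form → E8 BB 99.
Concatenated (22 bytes): C2 B0 EC 80 88 E1 86 90 F2 AF A9 B3 DB B5 EC A7 80 DD A8 E8 BB 99.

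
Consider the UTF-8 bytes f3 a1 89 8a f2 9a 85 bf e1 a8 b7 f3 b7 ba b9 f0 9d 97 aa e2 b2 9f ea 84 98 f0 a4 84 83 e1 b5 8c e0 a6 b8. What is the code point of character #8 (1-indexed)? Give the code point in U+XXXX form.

Offset 0: leading byte 0xF3 = 11110011 → 4-byte char #1 = F3 A1 89 8A.
Offset 4: leading byte 0xF2 = 11110010 → 4-byte char #2 = F2 9A 85 BF.
Offset 8: leading byte 0xE1 = 11100001 → 3-byte char #3 = E1 A8 B7.
Offset 11: leading byte 0xF3 = 11110011 → 4-byte char #4 = F3 B7 BA B9.
Offset 15: leading byte 0xF0 = 11110000 → 4-byte char #5 = F0 9D 97 AA.
Offset 19: leading byte 0xE2 = 11100010 → 3-byte char #6 = E2 B2 9F.
Offset 22: leading byte 0xEA = 11101010 → 3-byte char #7 = EA 84 98.
Offset 25: leading byte 0xF0 = 11110000 → 4-byte char #8 = F0 A4 84 83.
Leading byte 0xF0 = 11110000 matches 11110xxx → 4-byte sequence.
Byte 1: 0xF0 = 11110000, payload 000 (3 bits).
Byte 2: 0xA4 = 10100100 (10xxxxxx ✓), payload 100100.
Byte 3: 0x84 = 10000100 (10xxxxxx ✓), payload 000100.
Byte 4: 0x83 = 10000011 (10xxxxxx ✓), payload 000011.
Concatenate: 000100100000100000011 = 0x24103 (21 bits → U+24103).

U+24103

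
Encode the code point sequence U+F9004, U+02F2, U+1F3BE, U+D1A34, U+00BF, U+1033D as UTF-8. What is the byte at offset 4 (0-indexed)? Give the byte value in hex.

0xCB

U+F9004 → 4-byte form F3 B9 80 84 at offsets 0–3.
U+02F2 → 2-byte form CB B2 at offsets 4–5.
Offset 4 falls in char 2's range; it's byte 1 of CB B2 = 0xCB.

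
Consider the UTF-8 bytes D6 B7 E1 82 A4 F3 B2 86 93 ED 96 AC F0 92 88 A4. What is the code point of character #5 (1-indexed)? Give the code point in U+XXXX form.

U+12224

Offset 0: leading byte 0xD6 = 11010110 → 2-byte char #1 = D6 B7.
Offset 2: leading byte 0xE1 = 11100001 → 3-byte char #2 = E1 82 A4.
Offset 5: leading byte 0xF3 = 11110011 → 4-byte char #3 = F3 B2 86 93.
Offset 9: leading byte 0xED = 11101101 → 3-byte char #4 = ED 96 AC.
Offset 12: leading byte 0xF0 = 11110000 → 4-byte char #5 = F0 92 88 A4.
Leading byte 0xF0 = 11110000 matches 11110xxx → 4-byte sequence.
Byte 1: 0xF0 = 11110000, payload 000 (3 bits).
Byte 2: 0x92 = 10010010 (10xxxxxx ✓), payload 010010.
Byte 3: 0x88 = 10001000 (10xxxxxx ✓), payload 001000.
Byte 4: 0xA4 = 10100100 (10xxxxxx ✓), payload 100100.
Concatenate: 000010010001000100100 = 0x12224 (21 bits → U+12224).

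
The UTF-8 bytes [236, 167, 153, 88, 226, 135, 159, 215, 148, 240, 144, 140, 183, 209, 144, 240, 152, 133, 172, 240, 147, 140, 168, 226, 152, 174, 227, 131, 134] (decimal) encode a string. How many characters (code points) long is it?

10

Byte at offset 0: 0xEC = 11101100 → 3-byte char (#1). Advance 3.
Byte at offset 3: 0x58 = 01011000 → 1-byte char (#2). Advance 1.
Byte at offset 4: 0xE2 = 11100010 → 3-byte char (#3). Advance 3.
Byte at offset 7: 0xD7 = 11010111 → 2-byte char (#4). Advance 2.
Byte at offset 9: 0xF0 = 11110000 → 4-byte char (#5). Advance 4.
Byte at offset 13: 0xD1 = 11010001 → 2-byte char (#6). Advance 2.
Byte at offset 15: 0xF0 = 11110000 → 4-byte char (#7). Advance 4.
Byte at offset 19: 0xF0 = 11110000 → 4-byte char (#8). Advance 4.
Byte at offset 23: 0xE2 = 11100010 → 3-byte char (#9). Advance 3.
Byte at offset 26: 0xE3 = 11100011 → 3-byte char (#10). Advance 3.
Reached end at offset 29 after 10 code points.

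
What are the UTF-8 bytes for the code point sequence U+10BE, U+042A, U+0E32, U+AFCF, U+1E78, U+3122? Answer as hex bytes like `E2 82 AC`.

U+10BE: 3-byte form → E1 82 BE.
U+042A: 2-byte form → D0 AA.
U+0E32: 3-byte form → E0 B8 B2.
U+AFCF: 3-byte form → EA BF 8F.
U+1E78: 3-byte form → E1 B9 B8.
U+3122: 3-byte form → E3 84 A2.
Concatenated (17 bytes): E1 82 BE D0 AA E0 B8 B2 EA BF 8F E1 B9 B8 E3 84 A2.

E1 82 BE D0 AA E0 B8 B2 EA BF 8F E1 B9 B8 E3 84 A2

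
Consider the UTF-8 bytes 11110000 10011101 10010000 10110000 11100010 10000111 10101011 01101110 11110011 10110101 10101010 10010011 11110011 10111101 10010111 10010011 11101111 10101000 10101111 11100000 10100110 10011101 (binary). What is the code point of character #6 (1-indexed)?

U+FA2F

Offset 0: leading byte 0xF0 = 11110000 → 4-byte char #1 = F0 9D 90 B0.
Offset 4: leading byte 0xE2 = 11100010 → 3-byte char #2 = E2 87 AB.
Offset 7: leading byte 0x6E = 01101110 → 1-byte char #3 = 6E.
Offset 8: leading byte 0xF3 = 11110011 → 4-byte char #4 = F3 B5 AA 93.
Offset 12: leading byte 0xF3 = 11110011 → 4-byte char #5 = F3 BD 97 93.
Offset 16: leading byte 0xEF = 11101111 → 3-byte char #6 = EF A8 AF.
Leading byte 0xEF = 11101111 matches 1110xxxx → 3-byte sequence.
Byte 1: 0xEF = 11101111, payload 1111 (4 bits).
Byte 2: 0xA8 = 10101000 (10xxxxxx ✓), payload 101000.
Byte 3: 0xAF = 10101111 (10xxxxxx ✓), payload 101111.
Concatenate: 1111101000101111 = 0xFA2F (16 bits → U+FA2F).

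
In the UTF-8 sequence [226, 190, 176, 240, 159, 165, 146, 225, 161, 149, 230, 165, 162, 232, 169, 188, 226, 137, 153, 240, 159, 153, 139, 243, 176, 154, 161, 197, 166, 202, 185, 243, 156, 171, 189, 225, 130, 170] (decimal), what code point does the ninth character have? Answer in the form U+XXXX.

U+0166

Offset 0: leading byte 0xE2 = 11100010 → 3-byte char #1 = E2 BE B0.
Offset 3: leading byte 0xF0 = 11110000 → 4-byte char #2 = F0 9F A5 92.
Offset 7: leading byte 0xE1 = 11100001 → 3-byte char #3 = E1 A1 95.
Offset 10: leading byte 0xE6 = 11100110 → 3-byte char #4 = E6 A5 A2.
Offset 13: leading byte 0xE8 = 11101000 → 3-byte char #5 = E8 A9 BC.
Offset 16: leading byte 0xE2 = 11100010 → 3-byte char #6 = E2 89 99.
Offset 19: leading byte 0xF0 = 11110000 → 4-byte char #7 = F0 9F 99 8B.
Offset 23: leading byte 0xF3 = 11110011 → 4-byte char #8 = F3 B0 9A A1.
Offset 27: leading byte 0xC5 = 11000101 → 2-byte char #9 = C5 A6.
Leading byte 0xC5 = 11000101 matches 110xxxxx → 2-byte sequence.
Byte 1: 0xC5 = 11000101, payload 00101 (5 bits).
Byte 2: 0xA6 = 10100110 (10xxxxxx ✓), payload 100110.
Concatenate: 00101100110 = 0x166 (11 bits → U+0166).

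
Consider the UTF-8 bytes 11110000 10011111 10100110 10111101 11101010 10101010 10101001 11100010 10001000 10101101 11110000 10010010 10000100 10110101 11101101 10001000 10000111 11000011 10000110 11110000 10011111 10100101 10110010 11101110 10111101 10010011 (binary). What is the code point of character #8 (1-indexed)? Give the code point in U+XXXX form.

Offset 0: leading byte 0xF0 = 11110000 → 4-byte char #1 = F0 9F A6 BD.
Offset 4: leading byte 0xEA = 11101010 → 3-byte char #2 = EA AA A9.
Offset 7: leading byte 0xE2 = 11100010 → 3-byte char #3 = E2 88 AD.
Offset 10: leading byte 0xF0 = 11110000 → 4-byte char #4 = F0 92 84 B5.
Offset 14: leading byte 0xED = 11101101 → 3-byte char #5 = ED 88 87.
Offset 17: leading byte 0xC3 = 11000011 → 2-byte char #6 = C3 86.
Offset 19: leading byte 0xF0 = 11110000 → 4-byte char #7 = F0 9F A5 B2.
Offset 23: leading byte 0xEE = 11101110 → 3-byte char #8 = EE BD 93.
Leading byte 0xEE = 11101110 matches 1110xxxx → 3-byte sequence.
Byte 1: 0xEE = 11101110, payload 1110 (4 bits).
Byte 2: 0xBD = 10111101 (10xxxxxx ✓), payload 111101.
Byte 3: 0x93 = 10010011 (10xxxxxx ✓), payload 010011.
Concatenate: 1110111101010011 = 0xEF53 (16 bits → U+EF53).

U+EF53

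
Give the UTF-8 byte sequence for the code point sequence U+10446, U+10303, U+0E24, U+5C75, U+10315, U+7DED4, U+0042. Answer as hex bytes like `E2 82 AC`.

U+10446: 4-byte form → F0 90 91 86.
U+10303: 4-byte form → F0 90 8C 83.
U+0E24: 3-byte form → E0 B8 A4.
U+5C75: 3-byte form → E5 B1 B5.
U+10315: 4-byte form → F0 90 8C 95.
U+7DED4: 4-byte form → F1 BD BB 94.
U+0042: 1-byte form → 42.
Concatenated (23 bytes): F0 90 91 86 F0 90 8C 83 E0 B8 A4 E5 B1 B5 F0 90 8C 95 F1 BD BB 94 42.

F0 90 91 86 F0 90 8C 83 E0 B8 A4 E5 B1 B5 F0 90 8C 95 F1 BD BB 94 42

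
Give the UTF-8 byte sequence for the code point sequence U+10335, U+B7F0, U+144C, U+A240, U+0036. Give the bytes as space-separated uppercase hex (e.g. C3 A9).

U+10335: 4-byte form → F0 90 8C B5.
U+B7F0: 3-byte form → EB 9F B0.
U+144C: 3-byte form → E1 91 8C.
U+A240: 3-byte form → EA 89 80.
U+0036: 1-byte form → 36.
Concatenated (14 bytes): F0 90 8C B5 EB 9F B0 E1 91 8C EA 89 80 36.

F0 90 8C B5 EB 9F B0 E1 91 8C EA 89 80 36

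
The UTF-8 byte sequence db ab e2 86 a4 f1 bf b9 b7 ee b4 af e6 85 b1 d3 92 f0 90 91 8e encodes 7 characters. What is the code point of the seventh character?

Offset 0: leading byte 0xDB = 11011011 → 2-byte char #1 = DB AB.
Offset 2: leading byte 0xE2 = 11100010 → 3-byte char #2 = E2 86 A4.
Offset 5: leading byte 0xF1 = 11110001 → 4-byte char #3 = F1 BF B9 B7.
Offset 9: leading byte 0xEE = 11101110 → 3-byte char #4 = EE B4 AF.
Offset 12: leading byte 0xE6 = 11100110 → 3-byte char #5 = E6 85 B1.
Offset 15: leading byte 0xD3 = 11010011 → 2-byte char #6 = D3 92.
Offset 17: leading byte 0xF0 = 11110000 → 4-byte char #7 = F0 90 91 8E.
Leading byte 0xF0 = 11110000 matches 11110xxx → 4-byte sequence.
Byte 1: 0xF0 = 11110000, payload 000 (3 bits).
Byte 2: 0x90 = 10010000 (10xxxxxx ✓), payload 010000.
Byte 3: 0x91 = 10010001 (10xxxxxx ✓), payload 010001.
Byte 4: 0x8E = 10001110 (10xxxxxx ✓), payload 001110.
Concatenate: 000010000010001001110 = 0x1044E (21 bits → U+1044E).

U+1044E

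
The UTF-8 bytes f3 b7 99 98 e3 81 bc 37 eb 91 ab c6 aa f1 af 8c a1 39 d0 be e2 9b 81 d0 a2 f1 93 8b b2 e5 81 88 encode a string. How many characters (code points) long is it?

12

Byte at offset 0: 0xF3 = 11110011 → 4-byte char (#1). Advance 4.
Byte at offset 4: 0xE3 = 11100011 → 3-byte char (#2). Advance 3.
Byte at offset 7: 0x37 = 00110111 → 1-byte char (#3). Advance 1.
Byte at offset 8: 0xEB = 11101011 → 3-byte char (#4). Advance 3.
Byte at offset 11: 0xC6 = 11000110 → 2-byte char (#5). Advance 2.
Byte at offset 13: 0xF1 = 11110001 → 4-byte char (#6). Advance 4.
Byte at offset 17: 0x39 = 00111001 → 1-byte char (#7). Advance 1.
Byte at offset 18: 0xD0 = 11010000 → 2-byte char (#8). Advance 2.
Byte at offset 20: 0xE2 = 11100010 → 3-byte char (#9). Advance 3.
Byte at offset 23: 0xD0 = 11010000 → 2-byte char (#10). Advance 2.
Byte at offset 25: 0xF1 = 11110001 → 4-byte char (#11). Advance 4.
Byte at offset 29: 0xE5 = 11100101 → 3-byte char (#12). Advance 3.
Reached end at offset 32 after 12 code points.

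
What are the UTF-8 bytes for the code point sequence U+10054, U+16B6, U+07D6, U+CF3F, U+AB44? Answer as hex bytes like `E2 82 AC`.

U+10054: 4-byte form → F0 90 81 94.
U+16B6: 3-byte form → E1 9A B6.
U+07D6: 2-byte form → DF 96.
U+CF3F: 3-byte form → EC BC BF.
U+AB44: 3-byte form → EA AD 84.
Concatenated (15 bytes): F0 90 81 94 E1 9A B6 DF 96 EC BC BF EA AD 84.

F0 90 81 94 E1 9A B6 DF 96 EC BC BF EA AD 84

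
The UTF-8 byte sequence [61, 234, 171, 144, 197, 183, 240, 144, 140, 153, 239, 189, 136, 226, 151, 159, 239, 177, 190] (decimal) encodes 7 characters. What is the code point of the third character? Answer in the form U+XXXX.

U+0177

Offset 0: leading byte 0x3D = 00111101 → 1-byte char #1 = 3D.
Offset 1: leading byte 0xEA = 11101010 → 3-byte char #2 = EA AB 90.
Offset 4: leading byte 0xC5 = 11000101 → 2-byte char #3 = C5 B7.
Leading byte 0xC5 = 11000101 matches 110xxxxx → 2-byte sequence.
Byte 1: 0xC5 = 11000101, payload 00101 (5 bits).
Byte 2: 0xB7 = 10110111 (10xxxxxx ✓), payload 110111.
Concatenate: 00101110111 = 0x177 (11 bits → U+0177).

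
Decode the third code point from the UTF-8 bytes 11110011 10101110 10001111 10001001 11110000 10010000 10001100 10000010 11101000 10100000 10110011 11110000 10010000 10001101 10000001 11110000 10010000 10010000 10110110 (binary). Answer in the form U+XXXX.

Offset 0: leading byte 0xF3 = 11110011 → 4-byte char #1 = F3 AE 8F 89.
Offset 4: leading byte 0xF0 = 11110000 → 4-byte char #2 = F0 90 8C 82.
Offset 8: leading byte 0xE8 = 11101000 → 3-byte char #3 = E8 A0 B3.
Leading byte 0xE8 = 11101000 matches 1110xxxx → 3-byte sequence.
Byte 1: 0xE8 = 11101000, payload 1000 (4 bits).
Byte 2: 0xA0 = 10100000 (10xxxxxx ✓), payload 100000.
Byte 3: 0xB3 = 10110011 (10xxxxxx ✓), payload 110011.
Concatenate: 1000100000110011 = 0x8833 (16 bits → U+8833).

U+8833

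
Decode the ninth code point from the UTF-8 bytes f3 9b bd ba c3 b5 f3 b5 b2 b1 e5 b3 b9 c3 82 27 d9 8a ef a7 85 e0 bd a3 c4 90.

U+0F63

Offset 0: leading byte 0xF3 = 11110011 → 4-byte char #1 = F3 9B BD BA.
Offset 4: leading byte 0xC3 = 11000011 → 2-byte char #2 = C3 B5.
Offset 6: leading byte 0xF3 = 11110011 → 4-byte char #3 = F3 B5 B2 B1.
Offset 10: leading byte 0xE5 = 11100101 → 3-byte char #4 = E5 B3 B9.
Offset 13: leading byte 0xC3 = 11000011 → 2-byte char #5 = C3 82.
Offset 15: leading byte 0x27 = 00100111 → 1-byte char #6 = 27.
Offset 16: leading byte 0xD9 = 11011001 → 2-byte char #7 = D9 8A.
Offset 18: leading byte 0xEF = 11101111 → 3-byte char #8 = EF A7 85.
Offset 21: leading byte 0xE0 = 11100000 → 3-byte char #9 = E0 BD A3.
Leading byte 0xE0 = 11100000 matches 1110xxxx → 3-byte sequence.
Byte 1: 0xE0 = 11100000, payload 0000 (4 bits).
Byte 2: 0xBD = 10111101 (10xxxxxx ✓), payload 111101.
Byte 3: 0xA3 = 10100011 (10xxxxxx ✓), payload 100011.
Concatenate: 0000111101100011 = 0xF63 (16 bits → U+0F63).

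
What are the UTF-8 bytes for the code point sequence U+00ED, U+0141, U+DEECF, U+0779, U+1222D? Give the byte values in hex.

C3 AD C5 81 F3 9E BB 8F DD B9 F0 92 88 AD

U+00ED: 2-byte form → C3 AD.
U+0141: 2-byte form → C5 81.
U+DEECF: 4-byte form → F3 9E BB 8F.
U+0779: 2-byte form → DD B9.
U+1222D: 4-byte form → F0 92 88 AD.
Concatenated (14 bytes): C3 AD C5 81 F3 9E BB 8F DD B9 F0 92 88 AD.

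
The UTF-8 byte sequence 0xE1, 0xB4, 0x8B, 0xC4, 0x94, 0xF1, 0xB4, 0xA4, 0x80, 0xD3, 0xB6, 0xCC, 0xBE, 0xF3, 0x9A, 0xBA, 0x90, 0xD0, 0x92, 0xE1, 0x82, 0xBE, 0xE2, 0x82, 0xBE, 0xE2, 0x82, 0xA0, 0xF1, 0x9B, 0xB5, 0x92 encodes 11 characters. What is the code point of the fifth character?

Offset 0: leading byte 0xE1 = 11100001 → 3-byte char #1 = E1 B4 8B.
Offset 3: leading byte 0xC4 = 11000100 → 2-byte char #2 = C4 94.
Offset 5: leading byte 0xF1 = 11110001 → 4-byte char #3 = F1 B4 A4 80.
Offset 9: leading byte 0xD3 = 11010011 → 2-byte char #4 = D3 B6.
Offset 11: leading byte 0xCC = 11001100 → 2-byte char #5 = CC BE.
Leading byte 0xCC = 11001100 matches 110xxxxx → 2-byte sequence.
Byte 1: 0xCC = 11001100, payload 01100 (5 bits).
Byte 2: 0xBE = 10111110 (10xxxxxx ✓), payload 111110.
Concatenate: 01100111110 = 0x33E (11 bits → U+033E).

U+033E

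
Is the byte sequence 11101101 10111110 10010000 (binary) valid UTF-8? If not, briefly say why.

Structurally a 3-byte sequence; payload = 0xDF90.
But 0xDF90 is in U+D800–U+DFFF, the surrogate range. Surrogates are not Unicode scalar values and are forbidden in UTF-8.

invalid (encodes a surrogate (U+D800–U+DFFF))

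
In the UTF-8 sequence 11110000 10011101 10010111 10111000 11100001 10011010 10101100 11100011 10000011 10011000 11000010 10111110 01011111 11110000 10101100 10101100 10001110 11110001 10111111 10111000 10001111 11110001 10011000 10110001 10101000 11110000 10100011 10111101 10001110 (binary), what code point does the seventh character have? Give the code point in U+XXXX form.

U+7FE0F

Offset 0: leading byte 0xF0 = 11110000 → 4-byte char #1 = F0 9D 97 B8.
Offset 4: leading byte 0xE1 = 11100001 → 3-byte char #2 = E1 9A AC.
Offset 7: leading byte 0xE3 = 11100011 → 3-byte char #3 = E3 83 98.
Offset 10: leading byte 0xC2 = 11000010 → 2-byte char #4 = C2 BE.
Offset 12: leading byte 0x5F = 01011111 → 1-byte char #5 = 5F.
Offset 13: leading byte 0xF0 = 11110000 → 4-byte char #6 = F0 AC AC 8E.
Offset 17: leading byte 0xF1 = 11110001 → 4-byte char #7 = F1 BF B8 8F.
Leading byte 0xF1 = 11110001 matches 11110xxx → 4-byte sequence.
Byte 1: 0xF1 = 11110001, payload 001 (3 bits).
Byte 2: 0xBF = 10111111 (10xxxxxx ✓), payload 111111.
Byte 3: 0xB8 = 10111000 (10xxxxxx ✓), payload 111000.
Byte 4: 0x8F = 10001111 (10xxxxxx ✓), payload 001111.
Concatenate: 001111111111000001111 = 0x7FE0F (21 bits → U+7FE0F).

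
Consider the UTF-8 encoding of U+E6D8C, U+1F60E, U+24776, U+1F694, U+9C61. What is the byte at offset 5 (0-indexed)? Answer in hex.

0x9F

U+E6D8C → 4-byte form F3 A6 B6 8C at offsets 0–3.
U+1F60E → 4-byte form F0 9F 98 8E at offsets 4–7.
Offset 5 falls in char 2's range; it's byte 2 of F0 9F 98 8E = 0x9F.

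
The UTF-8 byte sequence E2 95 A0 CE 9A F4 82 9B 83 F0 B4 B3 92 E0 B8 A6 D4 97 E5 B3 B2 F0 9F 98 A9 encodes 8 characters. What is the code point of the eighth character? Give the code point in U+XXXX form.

Offset 0: leading byte 0xE2 = 11100010 → 3-byte char #1 = E2 95 A0.
Offset 3: leading byte 0xCE = 11001110 → 2-byte char #2 = CE 9A.
Offset 5: leading byte 0xF4 = 11110100 → 4-byte char #3 = F4 82 9B 83.
Offset 9: leading byte 0xF0 = 11110000 → 4-byte char #4 = F0 B4 B3 92.
Offset 13: leading byte 0xE0 = 11100000 → 3-byte char #5 = E0 B8 A6.
Offset 16: leading byte 0xD4 = 11010100 → 2-byte char #6 = D4 97.
Offset 18: leading byte 0xE5 = 11100101 → 3-byte char #7 = E5 B3 B2.
Offset 21: leading byte 0xF0 = 11110000 → 4-byte char #8 = F0 9F 98 A9.
Leading byte 0xF0 = 11110000 matches 11110xxx → 4-byte sequence.
Byte 1: 0xF0 = 11110000, payload 000 (3 bits).
Byte 2: 0x9F = 10011111 (10xxxxxx ✓), payload 011111.
Byte 3: 0x98 = 10011000 (10xxxxxx ✓), payload 011000.
Byte 4: 0xA9 = 10101001 (10xxxxxx ✓), payload 101001.
Concatenate: 000011111011000101001 = 0x1F629 (21 bits → U+1F629).

U+1F629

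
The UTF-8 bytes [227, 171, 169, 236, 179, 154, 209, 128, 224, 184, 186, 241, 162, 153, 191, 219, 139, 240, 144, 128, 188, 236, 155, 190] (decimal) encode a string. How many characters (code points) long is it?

8

Byte at offset 0: 0xE3 = 11100011 → 3-byte char (#1). Advance 3.
Byte at offset 3: 0xEC = 11101100 → 3-byte char (#2). Advance 3.
Byte at offset 6: 0xD1 = 11010001 → 2-byte char (#3). Advance 2.
Byte at offset 8: 0xE0 = 11100000 → 3-byte char (#4). Advance 3.
Byte at offset 11: 0xF1 = 11110001 → 4-byte char (#5). Advance 4.
Byte at offset 15: 0xDB = 11011011 → 2-byte char (#6). Advance 2.
Byte at offset 17: 0xF0 = 11110000 → 4-byte char (#7). Advance 4.
Byte at offset 21: 0xEC = 11101100 → 3-byte char (#8). Advance 3.
Reached end at offset 24 after 8 code points.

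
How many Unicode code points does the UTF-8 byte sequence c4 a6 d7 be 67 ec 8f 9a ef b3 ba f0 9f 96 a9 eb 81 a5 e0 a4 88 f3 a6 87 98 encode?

9

Byte at offset 0: 0xC4 = 11000100 → 2-byte char (#1). Advance 2.
Byte at offset 2: 0xD7 = 11010111 → 2-byte char (#2). Advance 2.
Byte at offset 4: 0x67 = 01100111 → 1-byte char (#3). Advance 1.
Byte at offset 5: 0xEC = 11101100 → 3-byte char (#4). Advance 3.
Byte at offset 8: 0xEF = 11101111 → 3-byte char (#5). Advance 3.
Byte at offset 11: 0xF0 = 11110000 → 4-byte char (#6). Advance 4.
Byte at offset 15: 0xEB = 11101011 → 3-byte char (#7). Advance 3.
Byte at offset 18: 0xE0 = 11100000 → 3-byte char (#8). Advance 3.
Byte at offset 21: 0xF3 = 11110011 → 4-byte char (#9). Advance 4.
Reached end at offset 25 after 9 code points.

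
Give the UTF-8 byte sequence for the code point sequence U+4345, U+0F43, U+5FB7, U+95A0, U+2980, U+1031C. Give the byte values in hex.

E4 8D 85 E0 BD 83 E5 BE B7 E9 96 A0 E2 A6 80 F0 90 8C 9C

U+4345: 3-byte form → E4 8D 85.
U+0F43: 3-byte form → E0 BD 83.
U+5FB7: 3-byte form → E5 BE B7.
U+95A0: 3-byte form → E9 96 A0.
U+2980: 3-byte form → E2 A6 80.
U+1031C: 4-byte form → F0 90 8C 9C.
Concatenated (19 bytes): E4 8D 85 E0 BD 83 E5 BE B7 E9 96 A0 E2 A6 80 F0 90 8C 9C.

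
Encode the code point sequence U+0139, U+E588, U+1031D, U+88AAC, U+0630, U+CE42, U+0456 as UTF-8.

U+0139: 2-byte form → C4 B9.
U+E588: 3-byte form → EE 96 88.
U+1031D: 4-byte form → F0 90 8C 9D.
U+88AAC: 4-byte form → F2 88 AA AC.
U+0630: 2-byte form → D8 B0.
U+CE42: 3-byte form → EC B9 82.
U+0456: 2-byte form → D1 96.
Concatenated (20 bytes): C4 B9 EE 96 88 F0 90 8C 9D F2 88 AA AC D8 B0 EC B9 82 D1 96.

C4 B9 EE 96 88 F0 90 8C 9D F2 88 AA AC D8 B0 EC B9 82 D1 96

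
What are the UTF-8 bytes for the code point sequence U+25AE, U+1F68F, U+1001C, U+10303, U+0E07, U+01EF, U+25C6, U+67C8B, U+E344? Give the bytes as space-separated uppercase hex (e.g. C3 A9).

U+25AE: 3-byte form → E2 96 AE.
U+1F68F: 4-byte form → F0 9F 9A 8F.
U+1001C: 4-byte form → F0 90 80 9C.
U+10303: 4-byte form → F0 90 8C 83.
U+0E07: 3-byte form → E0 B8 87.
U+01EF: 2-byte form → C7 AF.
U+25C6: 3-byte form → E2 97 86.
U+67C8B: 4-byte form → F1 A7 B2 8B.
U+E344: 3-byte form → EE 8D 84.
Concatenated (30 bytes): E2 96 AE F0 9F 9A 8F F0 90 80 9C F0 90 8C 83 E0 B8 87 C7 AF E2 97 86 F1 A7 B2 8B EE 8D 84.

E2 96 AE F0 9F 9A 8F F0 90 80 9C F0 90 8C 83 E0 B8 87 C7 AF E2 97 86 F1 A7 B2 8B EE 8D 84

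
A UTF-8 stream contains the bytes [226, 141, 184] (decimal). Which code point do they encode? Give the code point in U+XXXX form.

U+2378

Leading byte 0xE2 = 11100010 matches 1110xxxx → 3-byte sequence.
Byte 1: 0xE2 = 11100010, payload 0010 (4 bits).
Byte 2: 0x8D = 10001101 (10xxxxxx ✓), payload 001101.
Byte 3: 0xB8 = 10111000 (10xxxxxx ✓), payload 111000.
Concatenate: 0010001101111000 = 0x2378 (16 bits → U+2378).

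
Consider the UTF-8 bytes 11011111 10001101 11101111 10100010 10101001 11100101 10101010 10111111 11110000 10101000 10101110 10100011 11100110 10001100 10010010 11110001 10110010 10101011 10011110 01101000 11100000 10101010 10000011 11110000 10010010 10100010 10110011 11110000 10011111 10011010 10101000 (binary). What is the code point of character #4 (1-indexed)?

Offset 0: leading byte 0xDF = 11011111 → 2-byte char #1 = DF 8D.
Offset 2: leading byte 0xEF = 11101111 → 3-byte char #2 = EF A2 A9.
Offset 5: leading byte 0xE5 = 11100101 → 3-byte char #3 = E5 AA BF.
Offset 8: leading byte 0xF0 = 11110000 → 4-byte char #4 = F0 A8 AE A3.
Leading byte 0xF0 = 11110000 matches 11110xxx → 4-byte sequence.
Byte 1: 0xF0 = 11110000, payload 000 (3 bits).
Byte 2: 0xA8 = 10101000 (10xxxxxx ✓), payload 101000.
Byte 3: 0xAE = 10101110 (10xxxxxx ✓), payload 101110.
Byte 4: 0xA3 = 10100011 (10xxxxxx ✓), payload 100011.
Concatenate: 000101000101110100011 = 0x28BA3 (21 bits → U+28BA3).

U+28BA3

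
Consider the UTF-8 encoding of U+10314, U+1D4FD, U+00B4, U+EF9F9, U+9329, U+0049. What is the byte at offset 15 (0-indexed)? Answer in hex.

U+10314 → 4-byte form F0 90 8C 94 at offsets 0–3.
U+1D4FD → 4-byte form F0 9D 93 BD at offsets 4–7.
U+00B4 → 2-byte form C2 B4 at offsets 8–9.
U+EF9F9 → 4-byte form F3 AF A7 B9 at offsets 10–13.
U+9329 → 3-byte form E9 8C A9 at offsets 14–16.
Offset 15 falls in char 5's range; it's byte 2 of E9 8C A9 = 0x8C.

0x8C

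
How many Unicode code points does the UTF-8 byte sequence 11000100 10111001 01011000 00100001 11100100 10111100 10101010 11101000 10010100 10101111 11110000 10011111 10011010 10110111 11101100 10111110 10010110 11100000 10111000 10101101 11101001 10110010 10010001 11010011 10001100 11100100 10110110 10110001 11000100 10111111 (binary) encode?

12

Byte at offset 0: 0xC4 = 11000100 → 2-byte char (#1). Advance 2.
Byte at offset 2: 0x58 = 01011000 → 1-byte char (#2). Advance 1.
Byte at offset 3: 0x21 = 00100001 → 1-byte char (#3). Advance 1.
Byte at offset 4: 0xE4 = 11100100 → 3-byte char (#4). Advance 3.
Byte at offset 7: 0xE8 = 11101000 → 3-byte char (#5). Advance 3.
Byte at offset 10: 0xF0 = 11110000 → 4-byte char (#6). Advance 4.
Byte at offset 14: 0xEC = 11101100 → 3-byte char (#7). Advance 3.
Byte at offset 17: 0xE0 = 11100000 → 3-byte char (#8). Advance 3.
Byte at offset 20: 0xE9 = 11101001 → 3-byte char (#9). Advance 3.
Byte at offset 23: 0xD3 = 11010011 → 2-byte char (#10). Advance 2.
Byte at offset 25: 0xE4 = 11100100 → 3-byte char (#11). Advance 3.
Byte at offset 28: 0xC4 = 11000100 → 2-byte char (#12). Advance 2.
Reached end at offset 30 after 12 code points.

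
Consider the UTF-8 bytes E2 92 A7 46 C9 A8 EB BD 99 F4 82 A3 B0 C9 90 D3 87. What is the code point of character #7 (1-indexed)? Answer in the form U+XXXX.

Offset 0: leading byte 0xE2 = 11100010 → 3-byte char #1 = E2 92 A7.
Offset 3: leading byte 0x46 = 01000110 → 1-byte char #2 = 46.
Offset 4: leading byte 0xC9 = 11001001 → 2-byte char #3 = C9 A8.
Offset 6: leading byte 0xEB = 11101011 → 3-byte char #4 = EB BD 99.
Offset 9: leading byte 0xF4 = 11110100 → 4-byte char #5 = F4 82 A3 B0.
Offset 13: leading byte 0xC9 = 11001001 → 2-byte char #6 = C9 90.
Offset 15: leading byte 0xD3 = 11010011 → 2-byte char #7 = D3 87.
Leading byte 0xD3 = 11010011 matches 110xxxxx → 2-byte sequence.
Byte 1: 0xD3 = 11010011, payload 10011 (5 bits).
Byte 2: 0x87 = 10000111 (10xxxxxx ✓), payload 000111.
Concatenate: 10011000111 = 0x4C7 (11 bits → U+04C7).

U+04C7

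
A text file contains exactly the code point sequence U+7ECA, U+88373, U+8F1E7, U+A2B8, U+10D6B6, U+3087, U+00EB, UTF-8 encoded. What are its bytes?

E7 BB 8A F2 88 8D B3 F2 8F 87 A7 EA 8A B8 F4 8D 9A B6 E3 82 87 C3 AB

U+7ECA: 3-byte form → E7 BB 8A.
U+88373: 4-byte form → F2 88 8D B3.
U+8F1E7: 4-byte form → F2 8F 87 A7.
U+A2B8: 3-byte form → EA 8A B8.
U+10D6B6: 4-byte form → F4 8D 9A B6.
U+3087: 3-byte form → E3 82 87.
U+00EB: 2-byte form → C3 AB.
Concatenated (23 bytes): E7 BB 8A F2 88 8D B3 F2 8F 87 A7 EA 8A B8 F4 8D 9A B6 E3 82 87 C3 AB.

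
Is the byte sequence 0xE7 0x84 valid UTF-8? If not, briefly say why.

Leading byte 0xE7 = 11100111 → 3-byte form, but only 2 bytes are present.

invalid (sequence truncated)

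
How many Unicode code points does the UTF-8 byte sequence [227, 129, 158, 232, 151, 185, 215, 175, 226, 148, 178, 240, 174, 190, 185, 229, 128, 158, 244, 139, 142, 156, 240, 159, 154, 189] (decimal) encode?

8

Byte at offset 0: 0xE3 = 11100011 → 3-byte char (#1). Advance 3.
Byte at offset 3: 0xE8 = 11101000 → 3-byte char (#2). Advance 3.
Byte at offset 6: 0xD7 = 11010111 → 2-byte char (#3). Advance 2.
Byte at offset 8: 0xE2 = 11100010 → 3-byte char (#4). Advance 3.
Byte at offset 11: 0xF0 = 11110000 → 4-byte char (#5). Advance 4.
Byte at offset 15: 0xE5 = 11100101 → 3-byte char (#6). Advance 3.
Byte at offset 18: 0xF4 = 11110100 → 4-byte char (#7). Advance 4.
Byte at offset 22: 0xF0 = 11110000 → 4-byte char (#8). Advance 4.
Reached end at offset 26 after 8 code points.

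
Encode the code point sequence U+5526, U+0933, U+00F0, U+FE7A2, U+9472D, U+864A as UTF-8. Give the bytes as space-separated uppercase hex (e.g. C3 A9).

U+5526: 3-byte form → E5 94 A6.
U+0933: 3-byte form → E0 A4 B3.
U+00F0: 2-byte form → C3 B0.
U+FE7A2: 4-byte form → F3 BE 9E A2.
U+9472D: 4-byte form → F2 94 9C AD.
U+864A: 3-byte form → E8 99 8A.
Concatenated (19 bytes): E5 94 A6 E0 A4 B3 C3 B0 F3 BE 9E A2 F2 94 9C AD E8 99 8A.

E5 94 A6 E0 A4 B3 C3 B0 F3 BE 9E A2 F2 94 9C AD E8 99 8A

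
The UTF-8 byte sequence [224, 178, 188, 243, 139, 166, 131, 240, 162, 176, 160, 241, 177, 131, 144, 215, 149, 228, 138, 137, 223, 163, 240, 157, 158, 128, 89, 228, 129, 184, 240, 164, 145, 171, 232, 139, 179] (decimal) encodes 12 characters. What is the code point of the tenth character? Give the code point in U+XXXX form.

Offset 0: leading byte 0xE0 = 11100000 → 3-byte char #1 = E0 B2 BC.
Offset 3: leading byte 0xF3 = 11110011 → 4-byte char #2 = F3 8B A6 83.
Offset 7: leading byte 0xF0 = 11110000 → 4-byte char #3 = F0 A2 B0 A0.
Offset 11: leading byte 0xF1 = 11110001 → 4-byte char #4 = F1 B1 83 90.
Offset 15: leading byte 0xD7 = 11010111 → 2-byte char #5 = D7 95.
Offset 17: leading byte 0xE4 = 11100100 → 3-byte char #6 = E4 8A 89.
Offset 20: leading byte 0xDF = 11011111 → 2-byte char #7 = DF A3.
Offset 22: leading byte 0xF0 = 11110000 → 4-byte char #8 = F0 9D 9E 80.
Offset 26: leading byte 0x59 = 01011001 → 1-byte char #9 = 59.
Offset 27: leading byte 0xE4 = 11100100 → 3-byte char #10 = E4 81 B8.
Leading byte 0xE4 = 11100100 matches 1110xxxx → 3-byte sequence.
Byte 1: 0xE4 = 11100100, payload 0100 (4 bits).
Byte 2: 0x81 = 10000001 (10xxxxxx ✓), payload 000001.
Byte 3: 0xB8 = 10111000 (10xxxxxx ✓), payload 111000.
Concatenate: 0100000001111000 = 0x4078 (16 bits → U+4078).

U+4078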